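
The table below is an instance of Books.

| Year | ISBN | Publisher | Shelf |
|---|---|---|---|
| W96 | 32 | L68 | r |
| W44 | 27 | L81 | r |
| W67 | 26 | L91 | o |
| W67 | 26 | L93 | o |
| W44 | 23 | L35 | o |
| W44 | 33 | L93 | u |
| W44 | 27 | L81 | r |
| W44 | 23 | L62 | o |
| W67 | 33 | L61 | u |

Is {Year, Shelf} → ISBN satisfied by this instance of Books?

Yes

(Year=W96, Shelf=r): 1 row → ISBN = 32 ✓
(Year=W44, Shelf=r): 2 rows → ISBN = 27, 27 ✓
(Year=W67, Shelf=o): 2 rows → ISBN = 26, 26 ✓
(Year=W44, Shelf=o): 2 rows → ISBN = 23, 23 ✓
(Year=W44, Shelf=u): 1 row → ISBN = 33 ✓
(Year=W67, Shelf=u): 1 row → ISBN = 33 ✓
Every {Year, Shelf} value is associated with a single ISBN value, so {Year, Shelf} → ISBN holds.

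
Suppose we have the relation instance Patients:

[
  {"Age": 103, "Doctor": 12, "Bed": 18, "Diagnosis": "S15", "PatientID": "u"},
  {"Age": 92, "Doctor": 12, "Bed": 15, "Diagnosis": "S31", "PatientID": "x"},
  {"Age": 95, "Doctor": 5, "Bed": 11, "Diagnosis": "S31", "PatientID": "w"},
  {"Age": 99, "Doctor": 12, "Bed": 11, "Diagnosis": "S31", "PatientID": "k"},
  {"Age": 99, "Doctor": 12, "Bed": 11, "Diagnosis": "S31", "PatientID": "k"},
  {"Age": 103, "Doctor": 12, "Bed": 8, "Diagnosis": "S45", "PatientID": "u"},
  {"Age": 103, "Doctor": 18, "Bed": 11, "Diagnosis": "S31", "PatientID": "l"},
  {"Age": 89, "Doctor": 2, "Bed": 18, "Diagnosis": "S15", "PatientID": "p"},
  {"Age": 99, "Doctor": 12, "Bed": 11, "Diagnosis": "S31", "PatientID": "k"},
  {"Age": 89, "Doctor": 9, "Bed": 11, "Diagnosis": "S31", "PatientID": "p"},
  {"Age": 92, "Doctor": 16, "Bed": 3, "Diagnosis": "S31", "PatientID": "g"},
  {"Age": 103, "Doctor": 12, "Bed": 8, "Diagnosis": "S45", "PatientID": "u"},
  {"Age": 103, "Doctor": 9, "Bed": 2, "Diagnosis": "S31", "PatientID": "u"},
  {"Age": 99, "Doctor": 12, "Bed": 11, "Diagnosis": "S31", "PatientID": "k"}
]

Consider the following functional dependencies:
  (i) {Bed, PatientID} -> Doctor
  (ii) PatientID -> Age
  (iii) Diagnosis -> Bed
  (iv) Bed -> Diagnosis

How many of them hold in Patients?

(i) {Bed, PatientID} -> Doctor: every LHS value maps to a single RHS value — holds.
(ii) PatientID -> Age: every LHS value maps to a single RHS value — holds.
(iii) Diagnosis -> Bed: Diagnosis=S31: 10 rows → Bed takes values {15, 11, 3, 2} — violation — fails.
(iv) Bed -> Diagnosis: every LHS value maps to a single RHS value — holds.
3 of the 4 dependencies hold.

3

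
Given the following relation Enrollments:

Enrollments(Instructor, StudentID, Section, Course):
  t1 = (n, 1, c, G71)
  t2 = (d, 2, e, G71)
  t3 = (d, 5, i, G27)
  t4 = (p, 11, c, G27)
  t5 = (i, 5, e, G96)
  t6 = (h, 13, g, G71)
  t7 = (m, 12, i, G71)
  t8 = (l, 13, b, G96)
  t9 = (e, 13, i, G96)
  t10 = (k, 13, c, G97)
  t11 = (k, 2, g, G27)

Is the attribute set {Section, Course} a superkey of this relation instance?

All 11 rows have distinct {Section, Course} values, so {Section, Course} → (all attributes) holds and {Section, Course} is a superkey.

Yes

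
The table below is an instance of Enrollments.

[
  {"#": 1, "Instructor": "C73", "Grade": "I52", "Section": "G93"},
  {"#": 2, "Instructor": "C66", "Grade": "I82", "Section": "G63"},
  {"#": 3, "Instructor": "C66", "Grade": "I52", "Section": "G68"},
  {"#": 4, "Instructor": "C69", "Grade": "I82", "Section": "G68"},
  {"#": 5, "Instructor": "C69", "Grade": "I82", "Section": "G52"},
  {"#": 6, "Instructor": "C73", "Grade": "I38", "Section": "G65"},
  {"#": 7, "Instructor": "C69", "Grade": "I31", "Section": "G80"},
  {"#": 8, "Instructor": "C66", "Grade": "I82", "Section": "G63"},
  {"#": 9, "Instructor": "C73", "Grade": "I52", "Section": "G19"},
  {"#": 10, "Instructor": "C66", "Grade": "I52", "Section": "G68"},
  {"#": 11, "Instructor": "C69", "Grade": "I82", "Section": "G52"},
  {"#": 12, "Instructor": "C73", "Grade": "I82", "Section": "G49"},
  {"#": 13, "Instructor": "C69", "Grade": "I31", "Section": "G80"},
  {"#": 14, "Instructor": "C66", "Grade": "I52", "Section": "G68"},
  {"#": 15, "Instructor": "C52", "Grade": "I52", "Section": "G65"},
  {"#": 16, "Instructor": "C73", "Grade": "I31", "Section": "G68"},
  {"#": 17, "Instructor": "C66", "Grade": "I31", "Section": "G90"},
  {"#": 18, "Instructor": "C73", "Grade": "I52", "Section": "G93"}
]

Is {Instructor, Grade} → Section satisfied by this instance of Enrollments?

No

(Instructor=C73, Grade=I52): rows 1, 9, 18 → Section takes values {G93, G19} — violation
(Instructor=C66, Grade=I82): rows 2, 8 → Section = G63, G63 ✓
(Instructor=C66, Grade=I52): rows 3, 10, 14 → Section = G68, G68, G68 ✓
(Instructor=C69, Grade=I82): rows 4, 5, 11 → Section takes values {G68, G52} — violation
(Instructor=C73, Grade=I38): row 6 → Section = G65 ✓
(Instructor=C69, Grade=I31): rows 7, 13 → Section = G80, G80 ✓
(Instructor=C73, Grade=I82): row 12 → Section = G49 ✓
(Instructor=C52, Grade=I52): row 15 → Section = G65 ✓
(Instructor=C73, Grade=I31): row 16 → Section = G68 ✓
(Instructor=C66, Grade=I31): row 17 → Section = G90 ✓
Two rows agree on {Instructor, Grade} but differ on Section, so {Instructor, Grade} → Section does not hold.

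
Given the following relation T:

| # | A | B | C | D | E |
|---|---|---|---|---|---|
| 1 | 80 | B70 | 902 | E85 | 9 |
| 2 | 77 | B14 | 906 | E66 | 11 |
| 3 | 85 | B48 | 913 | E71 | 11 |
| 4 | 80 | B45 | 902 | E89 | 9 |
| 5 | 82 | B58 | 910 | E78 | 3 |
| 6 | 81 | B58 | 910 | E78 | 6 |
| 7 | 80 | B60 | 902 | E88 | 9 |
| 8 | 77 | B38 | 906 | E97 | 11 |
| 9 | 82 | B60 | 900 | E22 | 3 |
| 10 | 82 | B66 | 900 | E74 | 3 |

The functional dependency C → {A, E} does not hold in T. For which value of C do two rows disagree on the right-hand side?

910

C=902: rows 1, 4, 7 → {A,E} = (80, 9), (80, 9), (80, 9) ✓
C=906: rows 2, 8 → {A,E} = (77, 11), (77, 11) ✓
C=913: row 3 → {A,E} = (85, 11) ✓
C=910: rows 5, 6 → {A,E} takes values {(82, 3), (81, 6)} — violation
C=900: rows 9, 10 → {A,E} = (82, 3), (82, 3) ✓
The only C value with inconsistent RHS is C=910.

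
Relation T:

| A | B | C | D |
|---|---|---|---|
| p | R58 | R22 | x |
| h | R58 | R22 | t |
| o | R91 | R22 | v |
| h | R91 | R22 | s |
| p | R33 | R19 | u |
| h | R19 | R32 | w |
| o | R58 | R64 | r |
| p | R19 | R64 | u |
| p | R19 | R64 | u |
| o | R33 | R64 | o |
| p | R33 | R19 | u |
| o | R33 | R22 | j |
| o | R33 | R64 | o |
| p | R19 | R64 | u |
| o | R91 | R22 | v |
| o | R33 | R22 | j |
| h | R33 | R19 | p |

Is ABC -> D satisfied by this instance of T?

(A=p, B=R58, C=R22): 1 row → D = x ✓
(A=h, B=R58, C=R22): 1 row → D = t ✓
(A=o, B=R91, C=R22): 2 rows → D = v, v ✓
(A=h, B=R91, C=R22): 1 row → D = s ✓
(A=p, B=R33, C=R19): 2 rows → D = u, u ✓
(A=h, B=R19, C=R32): 1 row → D = w ✓
(A=o, B=R58, C=R64): 1 row → D = r ✓
(A=p, B=R19, C=R64): 3 rows → D = u, u, u ✓
(A=o, B=R33, C=R64): 2 rows → D = o, o ✓
(A=o, B=R33, C=R22): 2 rows → D = j, j ✓
(A=h, B=R33, C=R19): 1 row → D = p ✓
Every ABC value is associated with a single D value, so ABC -> D holds.

Yes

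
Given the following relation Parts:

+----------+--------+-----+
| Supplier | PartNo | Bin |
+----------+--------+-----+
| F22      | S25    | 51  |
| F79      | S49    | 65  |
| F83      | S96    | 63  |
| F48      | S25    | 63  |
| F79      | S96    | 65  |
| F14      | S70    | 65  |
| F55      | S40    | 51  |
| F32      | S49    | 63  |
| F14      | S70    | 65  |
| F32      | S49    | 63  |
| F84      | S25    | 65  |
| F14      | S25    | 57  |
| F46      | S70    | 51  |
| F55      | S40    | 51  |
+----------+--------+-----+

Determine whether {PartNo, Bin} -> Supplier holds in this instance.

Yes

(PartNo=S25, Bin=51): 1 row → Supplier = F22 ✓
(PartNo=S49, Bin=65): 1 row → Supplier = F79 ✓
(PartNo=S96, Bin=63): 1 row → Supplier = F83 ✓
(PartNo=S25, Bin=63): 1 row → Supplier = F48 ✓
(PartNo=S96, Bin=65): 1 row → Supplier = F79 ✓
(PartNo=S70, Bin=65): 2 rows → Supplier = F14, F14 ✓
(PartNo=S40, Bin=51): 2 rows → Supplier = F55, F55 ✓
(PartNo=S49, Bin=63): 2 rows → Supplier = F32, F32 ✓
(PartNo=S25, Bin=65): 1 row → Supplier = F84 ✓
(PartNo=S25, Bin=57): 1 row → Supplier = F14 ✓
(PartNo=S70, Bin=51): 1 row → Supplier = F46 ✓
Every {PartNo, Bin} value is associated with a single Supplier value, so {PartNo, Bin} -> Supplier holds.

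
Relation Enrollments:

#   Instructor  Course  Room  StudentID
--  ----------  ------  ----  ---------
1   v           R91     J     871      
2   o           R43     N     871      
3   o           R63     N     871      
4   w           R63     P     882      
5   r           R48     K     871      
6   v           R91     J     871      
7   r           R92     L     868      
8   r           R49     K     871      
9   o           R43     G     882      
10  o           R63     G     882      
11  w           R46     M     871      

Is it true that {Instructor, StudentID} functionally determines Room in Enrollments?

(Instructor=v, StudentID=871): rows 1, 6 → Room = J, J ✓
(Instructor=o, StudentID=871): rows 2, 3 → Room = N, N ✓
(Instructor=w, StudentID=882): row 4 → Room = P ✓
(Instructor=r, StudentID=871): rows 5, 8 → Room = K, K ✓
(Instructor=r, StudentID=868): row 7 → Room = L ✓
(Instructor=o, StudentID=882): rows 9, 10 → Room = G, G ✓
(Instructor=w, StudentID=871): row 11 → Room = M ✓
Every {Instructor, StudentID} value is associated with a single Room value, so {Instructor, StudentID} → Room holds.

Yes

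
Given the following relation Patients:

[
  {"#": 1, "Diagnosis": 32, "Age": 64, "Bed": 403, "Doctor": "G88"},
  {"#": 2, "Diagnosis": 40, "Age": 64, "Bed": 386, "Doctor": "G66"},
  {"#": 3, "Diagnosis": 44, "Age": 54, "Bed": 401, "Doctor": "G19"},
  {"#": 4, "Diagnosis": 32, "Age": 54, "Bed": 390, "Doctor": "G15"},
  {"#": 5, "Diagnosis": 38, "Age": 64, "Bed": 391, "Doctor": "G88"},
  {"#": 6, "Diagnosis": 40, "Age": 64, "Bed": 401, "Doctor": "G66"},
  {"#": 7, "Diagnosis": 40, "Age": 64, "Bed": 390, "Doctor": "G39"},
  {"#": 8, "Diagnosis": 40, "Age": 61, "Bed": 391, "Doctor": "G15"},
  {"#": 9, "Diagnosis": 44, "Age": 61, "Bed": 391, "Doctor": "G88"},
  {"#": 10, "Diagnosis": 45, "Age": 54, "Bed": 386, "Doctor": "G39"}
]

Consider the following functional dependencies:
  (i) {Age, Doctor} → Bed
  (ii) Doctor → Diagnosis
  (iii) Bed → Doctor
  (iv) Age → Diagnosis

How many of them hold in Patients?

0

(i) {Age, Doctor} → Bed: (Age=64, Doctor=G88): rows 1, 5 → Bed takes values {403, 391} — violation; (Age=64, Doctor=G66): rows 2, 6 → Bed takes values {386, 401} — violation — fails.
(ii) Doctor → Diagnosis: Doctor=G88: rows 1, 5, 9 → Diagnosis takes values {32, 38, 44} — violation; Doctor=G15: rows 4, 8 → Diagnosis takes values {32, 40} — violation; Doctor=G39: rows 7, 10 → Diagnosis takes values {40, 45} — violation — fails.
(iii) Bed → Doctor: Bed=386: rows 2, 10 → Doctor takes values {G66, G39} — violation; Bed=401: rows 3, 6 → Doctor takes values {G19, G66} — violation; Bed=390: rows 4, 7 → Doctor takes values {G15, G39} — violation; Bed=391: rows 5, 8, 9 → Doctor takes values {G88, G15} — violation — fails.
(iv) Age → Diagnosis: Age=64: rows 1, 2, 5, 6, 7 → Diagnosis takes values {32, 40, 38} — violation; Age=54: rows 3, 4, 10 → Diagnosis takes values {44, 32, 45} — violation; Age=61: rows 8, 9 → Diagnosis takes values {40, 44} — violation — fails.
None of the 4 dependencies hold.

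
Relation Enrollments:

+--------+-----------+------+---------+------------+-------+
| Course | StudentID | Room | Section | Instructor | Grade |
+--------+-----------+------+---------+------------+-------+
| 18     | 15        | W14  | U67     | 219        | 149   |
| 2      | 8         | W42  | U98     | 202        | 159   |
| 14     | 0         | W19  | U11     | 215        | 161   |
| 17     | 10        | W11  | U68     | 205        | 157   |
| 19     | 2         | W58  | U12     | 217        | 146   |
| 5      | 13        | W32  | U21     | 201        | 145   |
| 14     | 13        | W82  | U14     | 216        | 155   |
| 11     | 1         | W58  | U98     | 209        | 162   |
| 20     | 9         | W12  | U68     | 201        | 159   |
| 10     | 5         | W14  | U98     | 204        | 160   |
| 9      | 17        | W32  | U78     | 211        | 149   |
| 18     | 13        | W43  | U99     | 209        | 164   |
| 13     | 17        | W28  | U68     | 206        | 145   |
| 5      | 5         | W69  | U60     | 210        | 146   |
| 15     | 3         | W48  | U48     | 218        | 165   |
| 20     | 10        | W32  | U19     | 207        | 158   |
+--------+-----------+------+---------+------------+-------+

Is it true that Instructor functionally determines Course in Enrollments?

No

Instructor=219: 1 row → Course = 18 ✓
Instructor=202: 1 row → Course = 2 ✓
Instructor=215: 1 row → Course = 14 ✓
Instructor=205: 1 row → Course = 17 ✓
Instructor=217: 1 row → Course = 19 ✓
Instructor=201: 2 rows → Course takes values {5, 20} — violation
Instructor=216: 1 row → Course = 14 ✓
Instructor=209: 2 rows → Course takes values {11, 18} — violation
Instructor=204: 1 row → Course = 10 ✓
Instructor=211: 1 row → Course = 9 ✓
Instructor=206: 1 row → Course = 13 ✓
Instructor=210: 1 row → Course = 5 ✓
Instructor=218: 1 row → Course = 15 ✓
Instructor=207: 1 row → Course = 20 ✓
Two rows agree on Instructor but differ on Course, so Instructor -> Course does not hold.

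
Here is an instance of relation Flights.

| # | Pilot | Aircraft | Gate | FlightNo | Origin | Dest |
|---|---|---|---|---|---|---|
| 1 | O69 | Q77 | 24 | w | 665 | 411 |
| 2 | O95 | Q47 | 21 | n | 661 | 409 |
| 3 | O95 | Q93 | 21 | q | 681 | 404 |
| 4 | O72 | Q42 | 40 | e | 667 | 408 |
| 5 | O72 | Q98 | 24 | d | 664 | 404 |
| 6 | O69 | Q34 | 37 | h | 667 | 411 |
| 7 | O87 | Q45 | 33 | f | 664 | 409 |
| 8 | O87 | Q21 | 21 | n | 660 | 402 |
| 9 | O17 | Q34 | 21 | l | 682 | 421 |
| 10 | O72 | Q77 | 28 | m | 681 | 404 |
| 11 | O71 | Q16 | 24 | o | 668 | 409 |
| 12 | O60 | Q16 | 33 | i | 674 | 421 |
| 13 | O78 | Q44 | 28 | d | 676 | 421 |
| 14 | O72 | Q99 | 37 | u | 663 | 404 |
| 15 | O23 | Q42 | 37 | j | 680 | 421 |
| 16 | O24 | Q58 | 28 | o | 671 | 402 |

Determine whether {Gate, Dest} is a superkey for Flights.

Yes

All 16 rows have distinct {Gate, Dest} values, so {Gate, Dest} → (all attributes) holds and {Gate, Dest} is a superkey.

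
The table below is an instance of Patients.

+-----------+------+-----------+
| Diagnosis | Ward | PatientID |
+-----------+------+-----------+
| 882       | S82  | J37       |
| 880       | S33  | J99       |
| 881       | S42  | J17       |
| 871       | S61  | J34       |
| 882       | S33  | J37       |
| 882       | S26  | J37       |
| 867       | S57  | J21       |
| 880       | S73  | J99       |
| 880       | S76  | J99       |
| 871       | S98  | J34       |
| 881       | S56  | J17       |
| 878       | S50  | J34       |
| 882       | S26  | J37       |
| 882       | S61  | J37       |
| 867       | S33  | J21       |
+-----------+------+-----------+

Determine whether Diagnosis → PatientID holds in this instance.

Diagnosis=882: 5 rows → PatientID = J37, J37, J37, J37, J37 ✓
Diagnosis=880: 3 rows → PatientID = J99, J99, J99 ✓
Diagnosis=881: 2 rows → PatientID = J17, J17 ✓
Diagnosis=871: 2 rows → PatientID = J34, J34 ✓
Diagnosis=867: 2 rows → PatientID = J21, J21 ✓
Diagnosis=878: 1 row → PatientID = J34 ✓
Every Diagnosis value is associated with a single PatientID value, so Diagnosis → PatientID holds.

Yes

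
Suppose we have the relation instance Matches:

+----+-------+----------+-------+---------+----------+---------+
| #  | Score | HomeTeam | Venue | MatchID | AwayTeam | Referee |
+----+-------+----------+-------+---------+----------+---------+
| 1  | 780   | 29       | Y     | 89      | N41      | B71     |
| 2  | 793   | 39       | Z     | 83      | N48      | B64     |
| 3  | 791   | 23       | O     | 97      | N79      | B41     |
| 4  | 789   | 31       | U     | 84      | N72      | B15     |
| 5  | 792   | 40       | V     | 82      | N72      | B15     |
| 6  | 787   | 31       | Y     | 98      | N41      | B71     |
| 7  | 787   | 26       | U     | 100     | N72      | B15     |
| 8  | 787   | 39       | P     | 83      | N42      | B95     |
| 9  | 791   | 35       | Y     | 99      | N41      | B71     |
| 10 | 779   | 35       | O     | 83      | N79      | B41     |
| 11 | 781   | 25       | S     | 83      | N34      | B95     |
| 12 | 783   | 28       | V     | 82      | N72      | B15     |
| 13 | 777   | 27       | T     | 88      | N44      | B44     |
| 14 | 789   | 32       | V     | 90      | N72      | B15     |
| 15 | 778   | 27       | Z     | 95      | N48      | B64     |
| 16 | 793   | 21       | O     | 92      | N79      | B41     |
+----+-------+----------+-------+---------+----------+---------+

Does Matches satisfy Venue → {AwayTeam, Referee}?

Venue=Y: rows 1, 6, 9 → {AwayTeam,Referee} = (N41, B71), (N41, B71), (N41, B71) ✓
Venue=Z: rows 2, 15 → {AwayTeam,Referee} = (N48, B64), (N48, B64) ✓
Venue=O: rows 3, 10, 16 → {AwayTeam,Referee} = (N79, B41), (N79, B41), (N79, B41) ✓
Venue=U: rows 4, 7 → {AwayTeam,Referee} = (N72, B15), (N72, B15) ✓
Venue=V: rows 5, 12, 14 → {AwayTeam,Referee} = (N72, B15), (N72, B15), (N72, B15) ✓
Venue=P: row 8 → {AwayTeam,Referee} = (N42, B95) ✓
Venue=S: row 11 → {AwayTeam,Referee} = (N34, B95) ✓
Venue=T: row 13 → {AwayTeam,Referee} = (N44, B44) ✓
Every Venue value is associated with a single {AwayTeam, Referee} value, so Venue → {AwayTeam, Referee} holds.

Yes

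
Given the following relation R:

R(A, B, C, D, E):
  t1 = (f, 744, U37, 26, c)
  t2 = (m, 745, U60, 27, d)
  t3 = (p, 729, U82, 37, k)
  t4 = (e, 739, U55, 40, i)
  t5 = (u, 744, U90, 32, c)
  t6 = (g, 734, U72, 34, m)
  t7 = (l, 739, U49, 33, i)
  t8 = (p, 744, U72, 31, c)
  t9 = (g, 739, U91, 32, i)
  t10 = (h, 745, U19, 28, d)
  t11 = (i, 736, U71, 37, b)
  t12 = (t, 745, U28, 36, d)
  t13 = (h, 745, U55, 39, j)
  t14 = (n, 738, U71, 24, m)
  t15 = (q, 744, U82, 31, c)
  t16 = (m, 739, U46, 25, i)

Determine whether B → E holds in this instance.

No

B=744: rows 1, 5, 8, 15 → E = c, c, c, c ✓
B=745: rows 2, 10, 12, 13 → E takes values {d, j} — violation
B=729: row 3 → E = k ✓
B=739: rows 4, 7, 9, 16 → E = i, i, i, i ✓
B=734: row 6 → E = m ✓
B=736: row 11 → E = b ✓
B=738: row 14 → E = m ✓
Two rows agree on B but differ on E, so B → E does not hold.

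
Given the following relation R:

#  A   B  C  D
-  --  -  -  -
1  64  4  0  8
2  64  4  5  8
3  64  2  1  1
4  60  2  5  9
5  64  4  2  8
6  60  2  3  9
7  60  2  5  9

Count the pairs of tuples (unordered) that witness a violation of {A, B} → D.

0

(A=64, B=4): all 3 rows agree on D — 0 pairs.
(A=60, B=2): all 3 rows agree on D — 0 pairs.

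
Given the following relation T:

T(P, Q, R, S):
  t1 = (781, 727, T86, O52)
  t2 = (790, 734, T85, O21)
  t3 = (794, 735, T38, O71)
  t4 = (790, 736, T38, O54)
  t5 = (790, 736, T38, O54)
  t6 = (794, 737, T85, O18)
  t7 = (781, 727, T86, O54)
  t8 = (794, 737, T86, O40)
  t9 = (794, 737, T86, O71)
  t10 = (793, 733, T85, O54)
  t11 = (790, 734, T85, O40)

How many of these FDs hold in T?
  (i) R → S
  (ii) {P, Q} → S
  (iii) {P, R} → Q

1

(i) R → S: R=T86: rows 1, 7, 8, 9 → S takes values {O52, O54, O40, O71} — violation; R=T85: rows 2, 6, 10, 11 → S takes values {O21, O18, O54, O40} — violation; R=T38: rows 3, 4, 5 → S takes values {O71, O54} — violation — fails.
(ii) {P, Q} → S: (P=781, Q=727): rows 1, 7 → S takes values {O52, O54} — violation; (P=790, Q=734): rows 2, 11 → S takes values {O21, O40} — violation; (P=794, Q=737): rows 6, 8, 9 → S takes values {O18, O40, O71} — violation — fails.
(iii) {P, R} → Q: every LHS value maps to a single RHS value — holds.
1 of the 3 dependencies holds.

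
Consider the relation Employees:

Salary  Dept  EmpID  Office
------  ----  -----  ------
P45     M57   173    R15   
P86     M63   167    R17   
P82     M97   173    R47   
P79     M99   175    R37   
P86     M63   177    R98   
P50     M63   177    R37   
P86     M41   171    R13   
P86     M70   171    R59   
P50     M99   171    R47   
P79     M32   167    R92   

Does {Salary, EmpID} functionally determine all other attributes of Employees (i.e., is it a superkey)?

Two distinct rows share (Salary=P86, EmpID=171), so {Salary, EmpID} does not determine every attribute — not a superkey.

No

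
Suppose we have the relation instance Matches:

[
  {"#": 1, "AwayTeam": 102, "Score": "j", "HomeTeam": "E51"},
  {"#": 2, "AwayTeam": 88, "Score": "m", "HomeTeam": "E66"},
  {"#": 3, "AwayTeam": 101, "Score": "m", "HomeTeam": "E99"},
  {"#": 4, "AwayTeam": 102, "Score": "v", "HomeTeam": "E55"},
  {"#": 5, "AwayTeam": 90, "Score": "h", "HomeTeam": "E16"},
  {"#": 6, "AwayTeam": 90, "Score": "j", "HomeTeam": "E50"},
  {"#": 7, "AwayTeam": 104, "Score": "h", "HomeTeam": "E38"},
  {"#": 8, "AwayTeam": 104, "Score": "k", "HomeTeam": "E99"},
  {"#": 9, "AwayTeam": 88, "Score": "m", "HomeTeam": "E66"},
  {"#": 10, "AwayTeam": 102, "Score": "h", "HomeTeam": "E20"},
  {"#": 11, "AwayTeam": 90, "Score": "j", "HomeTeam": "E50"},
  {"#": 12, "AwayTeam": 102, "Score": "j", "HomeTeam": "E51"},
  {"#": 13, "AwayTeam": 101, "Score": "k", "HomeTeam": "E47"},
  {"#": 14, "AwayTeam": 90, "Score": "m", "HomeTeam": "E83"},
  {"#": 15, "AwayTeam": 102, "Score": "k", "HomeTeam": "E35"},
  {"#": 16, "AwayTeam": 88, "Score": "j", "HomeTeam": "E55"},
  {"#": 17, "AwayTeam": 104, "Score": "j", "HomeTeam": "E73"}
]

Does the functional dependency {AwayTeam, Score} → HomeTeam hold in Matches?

Yes

(AwayTeam=102, Score=j): rows 1, 12 → HomeTeam = E51, E51 ✓
(AwayTeam=88, Score=m): rows 2, 9 → HomeTeam = E66, E66 ✓
(AwayTeam=101, Score=m): row 3 → HomeTeam = E99 ✓
(AwayTeam=102, Score=v): row 4 → HomeTeam = E55 ✓
(AwayTeam=90, Score=h): row 5 → HomeTeam = E16 ✓
(AwayTeam=90, Score=j): rows 6, 11 → HomeTeam = E50, E50 ✓
(AwayTeam=104, Score=h): row 7 → HomeTeam = E38 ✓
(AwayTeam=104, Score=k): row 8 → HomeTeam = E99 ✓
(AwayTeam=102, Score=h): row 10 → HomeTeam = E20 ✓
(AwayTeam=101, Score=k): row 13 → HomeTeam = E47 ✓
(AwayTeam=90, Score=m): row 14 → HomeTeam = E83 ✓
(AwayTeam=102, Score=k): row 15 → HomeTeam = E35 ✓
(AwayTeam=88, Score=j): row 16 → HomeTeam = E55 ✓
(AwayTeam=104, Score=j): row 17 → HomeTeam = E73 ✓
Every {AwayTeam, Score} value is associated with a single HomeTeam value, so {AwayTeam, Score} → HomeTeam holds.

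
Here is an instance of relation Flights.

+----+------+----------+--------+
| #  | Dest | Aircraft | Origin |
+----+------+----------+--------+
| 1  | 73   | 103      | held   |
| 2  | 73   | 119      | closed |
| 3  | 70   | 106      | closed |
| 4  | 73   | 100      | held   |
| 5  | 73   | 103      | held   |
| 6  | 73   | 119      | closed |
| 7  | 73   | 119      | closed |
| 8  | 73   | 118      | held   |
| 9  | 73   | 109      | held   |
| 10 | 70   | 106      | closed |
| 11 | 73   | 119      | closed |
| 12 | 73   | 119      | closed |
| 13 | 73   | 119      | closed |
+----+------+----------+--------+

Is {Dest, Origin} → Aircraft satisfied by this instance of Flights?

(Dest=73, Origin=held): rows 1, 4, 5, 8, 9 → Aircraft takes values {103, 100, 118, 109} — violation
(Dest=73, Origin=closed): rows 2, 6, 7, 11, 12, 13 → Aircraft = 119, 119, 119, 119, 119, 119 ✓
(Dest=70, Origin=closed): rows 3, 10 → Aircraft = 106, 106 ✓
Two rows agree on {Dest, Origin} but differ on Aircraft, so {Dest, Origin} → Aircraft does not hold.

No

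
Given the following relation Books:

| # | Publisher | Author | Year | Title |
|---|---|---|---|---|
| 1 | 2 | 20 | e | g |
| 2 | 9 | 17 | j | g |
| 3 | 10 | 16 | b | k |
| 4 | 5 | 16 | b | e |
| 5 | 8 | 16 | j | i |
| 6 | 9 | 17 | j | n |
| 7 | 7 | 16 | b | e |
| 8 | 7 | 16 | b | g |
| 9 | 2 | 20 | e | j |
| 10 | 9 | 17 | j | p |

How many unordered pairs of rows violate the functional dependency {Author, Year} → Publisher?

(Author=20, Year=e): all 2 rows agree on Publisher — 0 pairs.
(Author=17, Year=j): all 3 rows agree on Publisher — 0 pairs.
(Author=16, Year=b): violating pairs (3,4), (3,7), (3,8), (4,7), (4,8) — 5 pairs.

5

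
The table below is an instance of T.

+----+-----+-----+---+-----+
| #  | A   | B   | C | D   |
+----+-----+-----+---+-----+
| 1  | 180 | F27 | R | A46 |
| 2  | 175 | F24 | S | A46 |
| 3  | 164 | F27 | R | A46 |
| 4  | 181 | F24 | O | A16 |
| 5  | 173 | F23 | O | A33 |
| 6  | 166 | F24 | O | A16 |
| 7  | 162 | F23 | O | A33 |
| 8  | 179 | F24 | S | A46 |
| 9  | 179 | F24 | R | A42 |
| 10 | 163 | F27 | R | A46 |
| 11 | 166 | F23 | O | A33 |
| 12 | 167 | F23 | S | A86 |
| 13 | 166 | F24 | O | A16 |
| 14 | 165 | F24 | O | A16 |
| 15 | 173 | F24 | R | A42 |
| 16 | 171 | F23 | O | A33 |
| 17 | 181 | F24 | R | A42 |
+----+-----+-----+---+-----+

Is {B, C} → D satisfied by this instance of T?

(B=F27, C=R): rows 1, 3, 10 → D = A46, A46, A46 ✓
(B=F24, C=S): rows 2, 8 → D = A46, A46 ✓
(B=F24, C=O): rows 4, 6, 13, 14 → D = A16, A16, A16, A16 ✓
(B=F23, C=O): rows 5, 7, 11, 16 → D = A33, A33, A33, A33 ✓
(B=F24, C=R): rows 9, 15, 17 → D = A42, A42, A42 ✓
(B=F23, C=S): row 12 → D = A86 ✓
Every {B, C} value is associated with a single D value, so {B, C} → D holds.

Yes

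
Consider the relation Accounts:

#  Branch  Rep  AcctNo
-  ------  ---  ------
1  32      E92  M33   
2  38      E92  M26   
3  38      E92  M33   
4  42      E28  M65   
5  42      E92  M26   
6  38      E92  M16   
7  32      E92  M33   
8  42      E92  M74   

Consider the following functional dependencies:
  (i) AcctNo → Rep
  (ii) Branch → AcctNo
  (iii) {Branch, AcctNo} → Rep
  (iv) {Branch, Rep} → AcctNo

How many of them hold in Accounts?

(i) AcctNo → Rep: every LHS value maps to a single RHS value — holds.
(ii) Branch → AcctNo: Branch=38: rows 2, 3, 6 → AcctNo takes values {M26, M33, M16} — violation; Branch=42: rows 4, 5, 8 → AcctNo takes values {M65, M26, M74} — violation — fails.
(iii) {Branch, AcctNo} → Rep: every LHS value maps to a single RHS value — holds.
(iv) {Branch, Rep} → AcctNo: (Branch=38, Rep=E92): rows 2, 3, 6 → AcctNo takes values {M26, M33, M16} — violation; (Branch=42, Rep=E92): rows 5, 8 → AcctNo takes values {M26, M74} — violation — fails.
2 of the 4 dependencies hold.

2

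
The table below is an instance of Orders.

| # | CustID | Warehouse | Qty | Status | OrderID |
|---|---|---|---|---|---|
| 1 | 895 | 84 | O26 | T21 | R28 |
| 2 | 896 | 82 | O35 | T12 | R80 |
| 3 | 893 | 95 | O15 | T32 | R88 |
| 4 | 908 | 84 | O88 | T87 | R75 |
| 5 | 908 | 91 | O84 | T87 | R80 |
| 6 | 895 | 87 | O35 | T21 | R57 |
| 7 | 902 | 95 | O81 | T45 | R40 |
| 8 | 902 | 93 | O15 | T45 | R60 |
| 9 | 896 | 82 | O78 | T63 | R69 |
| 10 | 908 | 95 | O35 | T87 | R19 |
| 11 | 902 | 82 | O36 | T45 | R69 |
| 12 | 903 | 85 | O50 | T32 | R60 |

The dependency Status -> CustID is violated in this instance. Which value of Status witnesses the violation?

T32

Status=T21: rows 1, 6 → CustID = 895, 895 ✓
Status=T12: row 2 → CustID = 896 ✓
Status=T32: rows 3, 12 → CustID takes values {893, 903} — violation
Status=T87: rows 4, 5, 10 → CustID = 908, 908, 908 ✓
Status=T45: rows 7, 8, 11 → CustID = 902, 902, 902 ✓
Status=T63: row 9 → CustID = 896 ✓
The only Status value with inconsistent CustID is Status=T32.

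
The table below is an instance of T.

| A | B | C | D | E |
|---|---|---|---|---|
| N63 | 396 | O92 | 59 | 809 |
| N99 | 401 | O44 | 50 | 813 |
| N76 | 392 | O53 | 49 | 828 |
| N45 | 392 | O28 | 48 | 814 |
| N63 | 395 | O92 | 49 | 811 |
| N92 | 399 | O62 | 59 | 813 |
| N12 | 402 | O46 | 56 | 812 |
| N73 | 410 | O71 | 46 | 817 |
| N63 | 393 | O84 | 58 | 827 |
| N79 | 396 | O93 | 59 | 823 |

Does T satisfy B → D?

B=396: 2 rows → D = 59, 59 ✓
B=401: 1 row → D = 50 ✓
B=392: 2 rows → D takes values {49, 48} — violation
B=395: 1 row → D = 49 ✓
B=399: 1 row → D = 59 ✓
B=402: 1 row → D = 56 ✓
B=410: 1 row → D = 46 ✓
B=393: 1 row → D = 58 ✓
Two rows agree on B but differ on D, so B → D does not hold.

No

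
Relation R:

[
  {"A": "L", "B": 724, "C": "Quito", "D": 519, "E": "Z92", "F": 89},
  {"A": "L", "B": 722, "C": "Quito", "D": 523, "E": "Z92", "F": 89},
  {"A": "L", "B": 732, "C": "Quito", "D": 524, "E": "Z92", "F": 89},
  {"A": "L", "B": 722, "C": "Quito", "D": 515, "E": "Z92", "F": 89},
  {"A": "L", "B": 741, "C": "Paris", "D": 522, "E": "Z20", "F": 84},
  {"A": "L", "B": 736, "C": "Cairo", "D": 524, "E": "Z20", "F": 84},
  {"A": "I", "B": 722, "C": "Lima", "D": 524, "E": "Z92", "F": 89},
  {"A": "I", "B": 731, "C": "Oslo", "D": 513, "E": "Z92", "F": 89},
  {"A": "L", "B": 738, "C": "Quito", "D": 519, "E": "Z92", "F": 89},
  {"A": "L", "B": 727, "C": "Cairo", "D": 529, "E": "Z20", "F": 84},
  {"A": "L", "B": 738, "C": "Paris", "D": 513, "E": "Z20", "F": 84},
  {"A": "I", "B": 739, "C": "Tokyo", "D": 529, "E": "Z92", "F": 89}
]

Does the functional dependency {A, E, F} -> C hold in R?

No

(A=L, E=Z92, F=89): 5 rows → C = Quito, Quito, Quito, Quito, Quito ✓
(A=L, E=Z20, F=84): 4 rows → C takes values {Paris, Cairo} — violation
(A=I, E=Z92, F=89): 3 rows → C takes values {Lima, Oslo, Tokyo} — violation
Two rows agree on {A, E, F} but differ on C, so {A, E, F} -> C does not hold.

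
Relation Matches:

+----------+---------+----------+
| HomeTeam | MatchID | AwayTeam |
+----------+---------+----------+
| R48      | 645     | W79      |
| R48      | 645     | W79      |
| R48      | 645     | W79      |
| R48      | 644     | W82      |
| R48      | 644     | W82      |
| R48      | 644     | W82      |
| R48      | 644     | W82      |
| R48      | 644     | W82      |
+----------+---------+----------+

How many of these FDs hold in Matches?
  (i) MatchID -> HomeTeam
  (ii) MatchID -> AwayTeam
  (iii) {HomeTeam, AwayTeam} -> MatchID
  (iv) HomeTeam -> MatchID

3

(i) MatchID -> HomeTeam: every LHS value maps to a single RHS value — holds.
(ii) MatchID -> AwayTeam: every LHS value maps to a single RHS value — holds.
(iii) {HomeTeam, AwayTeam} -> MatchID: every LHS value maps to a single RHS value — holds.
(iv) HomeTeam -> MatchID: HomeTeam=R48: 8 rows → MatchID takes values {645, 644} — violation — fails.
3 of the 4 dependencies hold.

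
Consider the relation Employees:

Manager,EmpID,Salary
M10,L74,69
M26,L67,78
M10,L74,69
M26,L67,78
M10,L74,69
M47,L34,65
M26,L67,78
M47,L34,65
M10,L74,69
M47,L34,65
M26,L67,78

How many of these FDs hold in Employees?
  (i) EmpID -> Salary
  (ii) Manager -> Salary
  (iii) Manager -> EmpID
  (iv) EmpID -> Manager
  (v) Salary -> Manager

5

(i) EmpID -> Salary: every LHS value maps to a single RHS value — holds.
(ii) Manager -> Salary: every LHS value maps to a single RHS value — holds.
(iii) Manager -> EmpID: every LHS value maps to a single RHS value — holds.
(iv) EmpID -> Manager: every LHS value maps to a single RHS value — holds.
(v) Salary -> Manager: every LHS value maps to a single RHS value — holds.
5 of the 5 dependencies hold.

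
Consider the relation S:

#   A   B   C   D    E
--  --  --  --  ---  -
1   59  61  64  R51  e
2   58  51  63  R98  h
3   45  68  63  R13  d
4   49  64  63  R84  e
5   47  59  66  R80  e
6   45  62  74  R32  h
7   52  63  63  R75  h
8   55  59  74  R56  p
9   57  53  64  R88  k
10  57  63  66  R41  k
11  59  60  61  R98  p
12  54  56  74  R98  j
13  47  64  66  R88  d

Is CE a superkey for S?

No

Rows 2 and 7 have the same CE value (C=63, E=h) but are distinct tuples, so CE does not determine every attribute — not a superkey.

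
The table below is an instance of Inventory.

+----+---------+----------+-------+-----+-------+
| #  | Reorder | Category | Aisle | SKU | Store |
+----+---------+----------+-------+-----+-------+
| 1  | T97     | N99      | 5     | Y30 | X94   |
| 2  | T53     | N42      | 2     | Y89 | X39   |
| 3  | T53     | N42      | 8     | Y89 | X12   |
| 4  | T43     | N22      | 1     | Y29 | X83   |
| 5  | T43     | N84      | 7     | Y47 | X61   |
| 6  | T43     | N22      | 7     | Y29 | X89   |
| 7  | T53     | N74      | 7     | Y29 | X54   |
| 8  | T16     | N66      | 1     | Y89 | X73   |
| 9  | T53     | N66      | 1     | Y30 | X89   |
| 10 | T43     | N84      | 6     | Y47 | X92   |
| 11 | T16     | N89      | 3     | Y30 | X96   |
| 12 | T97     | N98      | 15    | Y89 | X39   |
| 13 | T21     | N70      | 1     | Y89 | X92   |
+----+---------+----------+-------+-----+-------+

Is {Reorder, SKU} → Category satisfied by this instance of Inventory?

(Reorder=T97, SKU=Y30): row 1 → Category = N99 ✓
(Reorder=T53, SKU=Y89): rows 2, 3 → Category = N42, N42 ✓
(Reorder=T43, SKU=Y29): rows 4, 6 → Category = N22, N22 ✓
(Reorder=T43, SKU=Y47): rows 5, 10 → Category = N84, N84 ✓
(Reorder=T53, SKU=Y29): row 7 → Category = N74 ✓
(Reorder=T16, SKU=Y89): row 8 → Category = N66 ✓
(Reorder=T53, SKU=Y30): row 9 → Category = N66 ✓
(Reorder=T16, SKU=Y30): row 11 → Category = N89 ✓
(Reorder=T97, SKU=Y89): row 12 → Category = N98 ✓
(Reorder=T21, SKU=Y89): row 13 → Category = N70 ✓
Every {Reorder, SKU} value is associated with a single Category value, so {Reorder, SKU} → Category holds.

Yes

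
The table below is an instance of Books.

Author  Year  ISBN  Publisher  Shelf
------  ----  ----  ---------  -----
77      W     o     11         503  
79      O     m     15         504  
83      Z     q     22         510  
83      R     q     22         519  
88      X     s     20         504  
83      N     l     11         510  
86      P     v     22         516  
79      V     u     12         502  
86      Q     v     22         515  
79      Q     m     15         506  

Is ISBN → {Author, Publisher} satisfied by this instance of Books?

ISBN=o: 1 row → {Author,Publisher} = (77, 11) ✓
ISBN=m: 2 rows → {Author,Publisher} = (79, 15), (79, 15) ✓
ISBN=q: 2 rows → {Author,Publisher} = (83, 22), (83, 22) ✓
ISBN=s: 1 row → {Author,Publisher} = (88, 20) ✓
ISBN=l: 1 row → {Author,Publisher} = (83, 11) ✓
ISBN=v: 2 rows → {Author,Publisher} = (86, 22), (86, 22) ✓
ISBN=u: 1 row → {Author,Publisher} = (79, 12) ✓
Every ISBN value is associated with a single {Author, Publisher} value, so ISBN → {Author, Publisher} holds.

Yes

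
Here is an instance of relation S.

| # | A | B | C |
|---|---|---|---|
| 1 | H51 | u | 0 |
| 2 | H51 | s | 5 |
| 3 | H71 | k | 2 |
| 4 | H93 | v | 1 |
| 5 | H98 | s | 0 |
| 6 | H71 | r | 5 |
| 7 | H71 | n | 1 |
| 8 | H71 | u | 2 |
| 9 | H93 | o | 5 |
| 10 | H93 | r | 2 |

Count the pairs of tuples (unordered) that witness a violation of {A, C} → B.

1

(A=H71, C=2): violating pairs (3,8) — 1 pair.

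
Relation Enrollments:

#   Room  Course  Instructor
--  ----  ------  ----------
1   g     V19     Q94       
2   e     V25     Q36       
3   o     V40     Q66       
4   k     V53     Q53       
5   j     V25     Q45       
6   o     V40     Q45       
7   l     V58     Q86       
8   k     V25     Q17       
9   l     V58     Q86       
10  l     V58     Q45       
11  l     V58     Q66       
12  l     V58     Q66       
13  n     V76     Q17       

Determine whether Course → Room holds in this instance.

No

Course=V19: row 1 → Room = g ✓
Course=V25: rows 2, 5, 8 → Room takes values {e, j, k} — violation
Course=V40: rows 3, 6 → Room = o, o ✓
Course=V53: row 4 → Room = k ✓
Course=V58: rows 7, 9, 10, 11, 12 → Room = l, l, l, l, l ✓
Course=V76: row 13 → Room = n ✓
Two rows agree on Course but differ on Room, so Course → Room does not hold.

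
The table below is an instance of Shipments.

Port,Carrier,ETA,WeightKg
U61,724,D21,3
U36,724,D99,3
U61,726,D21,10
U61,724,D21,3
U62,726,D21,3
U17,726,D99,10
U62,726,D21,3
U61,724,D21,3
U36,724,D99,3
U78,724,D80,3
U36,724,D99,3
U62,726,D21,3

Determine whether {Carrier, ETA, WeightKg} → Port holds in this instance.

(Carrier=724, ETA=D21, WeightKg=3): 3 rows → Port = U61, U61, U61 ✓
(Carrier=724, ETA=D99, WeightKg=3): 3 rows → Port = U36, U36, U36 ✓
(Carrier=726, ETA=D21, WeightKg=10): 1 row → Port = U61 ✓
(Carrier=726, ETA=D21, WeightKg=3): 3 rows → Port = U62, U62, U62 ✓
(Carrier=726, ETA=D99, WeightKg=10): 1 row → Port = U17 ✓
(Carrier=724, ETA=D80, WeightKg=3): 1 row → Port = U78 ✓
Every {Carrier, ETA, WeightKg} value is associated with a single Port value, so {Carrier, ETA, WeightKg} → Port holds.

Yes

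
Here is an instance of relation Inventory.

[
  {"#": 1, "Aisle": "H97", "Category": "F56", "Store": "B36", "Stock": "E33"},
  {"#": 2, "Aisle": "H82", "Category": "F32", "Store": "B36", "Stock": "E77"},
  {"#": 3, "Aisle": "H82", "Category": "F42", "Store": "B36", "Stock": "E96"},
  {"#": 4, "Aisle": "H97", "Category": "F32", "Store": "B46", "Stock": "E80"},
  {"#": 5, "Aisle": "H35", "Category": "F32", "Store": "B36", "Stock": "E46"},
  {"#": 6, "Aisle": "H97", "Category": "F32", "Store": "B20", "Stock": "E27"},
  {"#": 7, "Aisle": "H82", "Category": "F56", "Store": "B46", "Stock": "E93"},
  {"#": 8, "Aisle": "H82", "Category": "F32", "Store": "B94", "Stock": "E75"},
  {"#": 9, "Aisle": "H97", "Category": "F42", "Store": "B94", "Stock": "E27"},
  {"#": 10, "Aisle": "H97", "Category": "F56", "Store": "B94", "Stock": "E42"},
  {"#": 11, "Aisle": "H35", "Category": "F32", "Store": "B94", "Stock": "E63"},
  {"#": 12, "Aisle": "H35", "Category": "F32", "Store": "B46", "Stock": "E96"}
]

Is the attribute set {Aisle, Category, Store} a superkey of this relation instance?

Yes

All 12 rows have distinct {Aisle, Category, Store} values, so {Aisle, Category, Store} → (all attributes) holds and {Aisle, Category, Store} is a superkey.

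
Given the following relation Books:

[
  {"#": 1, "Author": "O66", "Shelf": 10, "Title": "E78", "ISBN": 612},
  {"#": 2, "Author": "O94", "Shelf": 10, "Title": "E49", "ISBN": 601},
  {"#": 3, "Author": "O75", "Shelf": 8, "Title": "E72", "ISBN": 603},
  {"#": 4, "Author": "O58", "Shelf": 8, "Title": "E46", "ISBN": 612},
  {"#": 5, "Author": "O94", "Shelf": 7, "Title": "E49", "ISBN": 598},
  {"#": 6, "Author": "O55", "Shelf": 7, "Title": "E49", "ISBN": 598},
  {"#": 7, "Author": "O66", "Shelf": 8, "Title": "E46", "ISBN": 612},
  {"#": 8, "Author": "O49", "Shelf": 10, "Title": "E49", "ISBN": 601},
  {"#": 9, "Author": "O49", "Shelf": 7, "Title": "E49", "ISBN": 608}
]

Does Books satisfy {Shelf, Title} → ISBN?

No

(Shelf=10, Title=E78): row 1 → ISBN = 612 ✓
(Shelf=10, Title=E49): rows 2, 8 → ISBN = 601, 601 ✓
(Shelf=8, Title=E72): row 3 → ISBN = 603 ✓
(Shelf=8, Title=E46): rows 4, 7 → ISBN = 612, 612 ✓
(Shelf=7, Title=E49): rows 5, 6, 9 → ISBN takes values {598, 608} — violation
Two rows agree on {Shelf, Title} but differ on ISBN, so {Shelf, Title} → ISBN does not hold.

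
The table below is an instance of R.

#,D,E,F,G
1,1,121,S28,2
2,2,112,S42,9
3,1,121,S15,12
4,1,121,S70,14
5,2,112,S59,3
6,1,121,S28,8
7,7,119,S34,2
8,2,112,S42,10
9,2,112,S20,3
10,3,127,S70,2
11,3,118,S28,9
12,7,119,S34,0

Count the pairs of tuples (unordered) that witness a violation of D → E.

D=1: all 4 rows agree on E — 0 pairs.
D=2: all 4 rows agree on E — 0 pairs.
D=7: all 2 rows agree on E — 0 pairs.
D=3: violating pairs (10,11) — 1 pair.

1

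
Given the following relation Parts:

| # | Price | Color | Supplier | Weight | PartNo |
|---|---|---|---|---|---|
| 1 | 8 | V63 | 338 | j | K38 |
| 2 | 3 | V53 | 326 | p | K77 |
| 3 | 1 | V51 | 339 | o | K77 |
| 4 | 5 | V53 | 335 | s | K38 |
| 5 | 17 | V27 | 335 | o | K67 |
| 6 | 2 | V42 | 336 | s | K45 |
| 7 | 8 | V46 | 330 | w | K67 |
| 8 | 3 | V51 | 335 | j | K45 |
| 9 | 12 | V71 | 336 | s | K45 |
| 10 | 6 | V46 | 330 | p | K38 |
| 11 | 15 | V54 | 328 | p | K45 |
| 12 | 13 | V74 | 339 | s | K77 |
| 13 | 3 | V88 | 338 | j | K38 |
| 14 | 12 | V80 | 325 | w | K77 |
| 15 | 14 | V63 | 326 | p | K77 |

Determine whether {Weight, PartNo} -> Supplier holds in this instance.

Yes

(Weight=j, PartNo=K38): rows 1, 13 → Supplier = 338, 338 ✓
(Weight=p, PartNo=K77): rows 2, 15 → Supplier = 326, 326 ✓
(Weight=o, PartNo=K77): row 3 → Supplier = 339 ✓
(Weight=s, PartNo=K38): row 4 → Supplier = 335 ✓
(Weight=o, PartNo=K67): row 5 → Supplier = 335 ✓
(Weight=s, PartNo=K45): rows 6, 9 → Supplier = 336, 336 ✓
(Weight=w, PartNo=K67): row 7 → Supplier = 330 ✓
(Weight=j, PartNo=K45): row 8 → Supplier = 335 ✓
(Weight=p, PartNo=K38): row 10 → Supplier = 330 ✓
(Weight=p, PartNo=K45): row 11 → Supplier = 328 ✓
(Weight=s, PartNo=K77): row 12 → Supplier = 339 ✓
(Weight=w, PartNo=K77): row 14 → Supplier = 325 ✓
Every {Weight, PartNo} value is associated with a single Supplier value, so {Weight, PartNo} -> Supplier holds.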